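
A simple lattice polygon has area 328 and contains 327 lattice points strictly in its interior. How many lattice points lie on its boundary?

4

Pick's theorem gives A = I + B/2 − 1, so B = 2(A − I + 1) = 2(328 − 327 + 1) = 4.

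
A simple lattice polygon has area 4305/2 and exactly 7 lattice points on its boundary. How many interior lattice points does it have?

2150

Pick's theorem A = I + B/2 − 1 rearranges to I = A − B/2 + 1 = 4305/2 − 7/2 + 1 = 2150.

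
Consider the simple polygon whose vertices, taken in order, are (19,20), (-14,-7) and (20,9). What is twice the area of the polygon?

Using the shoelace formula, 2A = |(19·(-7) − (-14)·20) + ((-14)·9 − 20·(-7)) + (20·20 − 19·9)| = 390, so the area is 195.

390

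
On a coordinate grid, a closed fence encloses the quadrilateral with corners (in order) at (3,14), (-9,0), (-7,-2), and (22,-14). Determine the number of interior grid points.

Using the shoelace formula, 2A = |[3·0 − (-9)·14] + [(-9)·(-2) − (-7)·0] + [(-7)·(-14) − 22·(-2)] + [22·14 − 3·(-14)]| = 636, so the area is 318.
The number of boundary lattice points is Σ gcd(|Δx|,|Δy|) = gcd(12,14) + gcd(2,2) + gcd(29,12) + gcd(19,28) = 2+2+1+1 = 6.
Pick's theorem gives I = A − B/2 + 1 = 318 − 6/2 + 1 = 316.

316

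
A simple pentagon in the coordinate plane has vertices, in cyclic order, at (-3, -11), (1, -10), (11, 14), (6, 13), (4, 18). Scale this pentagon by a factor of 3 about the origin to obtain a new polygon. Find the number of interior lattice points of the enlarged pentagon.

1297

Using the shoelace formula, 2A = |((-3)·(-10) − 1·(-11)) + (1·14 − 11·(-10)) + (11·13 − 6·14) + (6·18 − 4·13) + (4·(-11) − (-3)·18)| = 290, so the area is 145.
The number of boundary lattice points is Σ gcd(|Δx|,|Δy|) = gcd(4,1) + gcd(10,24) + gcd(5,1) + gcd(2,5) + gcd(7,29) = 1+2+1+1+1 = 6.
Scaling by 3 multiplies the area by 3² = 9 (so the new area is 1305) and multiplies the boundary lattice-point count by 3, giving 18.
By Pick's theorem, the interior count of the dilated polygon is 1305 − 18/2 + 1 = 1297.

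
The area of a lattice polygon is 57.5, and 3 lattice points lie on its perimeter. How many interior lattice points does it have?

From Pick's theorem, I = A − B/2 + 1 = 57.5 − 3/2 + 1 = 57.

57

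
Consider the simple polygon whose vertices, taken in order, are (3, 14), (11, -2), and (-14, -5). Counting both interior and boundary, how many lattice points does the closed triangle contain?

218

The shoelace formula gives twice the area as |[3·(-2) − 11·14] + [11·(-5) − (-14)·(-2)] + [(-14)·14 − 3·(-5)]| = 424, so the area is 212.
Along each edge there are gcd(|Δx|,|Δy|)+1 lattice points, so counting each shared vertex once the boundary has gcd(8,16) + gcd(25,3) + gcd(17,19) = 8+1+1 = 10.
Pick's theorem gives I = A − B/2 + 1 = 212 − 10/2 + 1 = 208, so the closed region contains I + B = 208 + 10 = 218 lattice points.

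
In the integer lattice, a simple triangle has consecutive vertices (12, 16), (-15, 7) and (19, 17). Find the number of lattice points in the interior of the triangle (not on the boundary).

13

By the shoelace formula, twice the signed area is |[12·7 − (-15)·16] + [(-15)·17 − 19·7] + [19·16 − 12·17]| = 36, so the area is 18.
Summing gcd(|Δx|,|Δy|) over the edges gives the boundary count: gcd(27,9) + gcd(34,10) + gcd(7,1) = 9+2+1 = 12.
By Pick's theorem A = I + B/2 − 1, so I = 18 − 12/2 + 1 = 13.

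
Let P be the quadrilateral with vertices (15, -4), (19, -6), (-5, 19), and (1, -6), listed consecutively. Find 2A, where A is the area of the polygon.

Using the shoelace formula, 2A = |[15·(-6) − 19·(-4)] + [19·19 − (-5)·(-6)] + [(-5)·(-6) − 1·19] + [1·(-4) − 15·(-6)]| = 414, so the area is 207.

414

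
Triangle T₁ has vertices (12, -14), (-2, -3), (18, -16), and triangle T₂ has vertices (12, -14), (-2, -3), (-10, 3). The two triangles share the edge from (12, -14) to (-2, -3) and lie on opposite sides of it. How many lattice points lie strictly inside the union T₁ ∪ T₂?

19

The union is the simple quadrilateral with vertices (12, -14), (18, -16), (-2, -3), (-10, 3) in order.
By the shoelace formula, twice the signed area is |[12·(-16) − 18·(-14)] + [18·(-3) − (-2)·(-16)] + [(-2)·3 − (-10)·(-3)] + [(-10)·(-14) − 12·3]| = 42, so the area is 21.
Summing gcd(|Δx|,|Δy|) over the edges gives the boundary count: gcd(6,2) + gcd(20,13) + gcd(8,6) + gcd(22,17) = 2+1+2+1 = 6.
By Pick's theorem I = A − B/2 + 1 = 21 − 6/2 + 1 = 19.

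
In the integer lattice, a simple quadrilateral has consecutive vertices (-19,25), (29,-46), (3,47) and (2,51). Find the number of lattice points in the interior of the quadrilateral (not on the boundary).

The shoelace formula gives twice the area as |[(-19)·(-46) − 29·25] + [29·47 − 3·(-46)] + [3·51 − 2·47] + [2·25 − (-19)·51]| = 2728, so the area is 1364.
Along each edge there are gcd(|Δx|,|Δy|)+1 lattice points, so counting each shared vertex once the boundary has gcd(48,71) + gcd(26,93) + gcd(1,4) + gcd(21,26) = 1+1+1+1 = 4.
Pick's theorem gives I = A − B/2 + 1 = 1364 − 4/2 + 1 = 1363.

1363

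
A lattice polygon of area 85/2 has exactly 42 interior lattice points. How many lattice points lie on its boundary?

3

Pick's theorem gives A = I + B/2 − 1, so B = 2(A − I + 1) = 2(85/2 − 42 + 1) = 3.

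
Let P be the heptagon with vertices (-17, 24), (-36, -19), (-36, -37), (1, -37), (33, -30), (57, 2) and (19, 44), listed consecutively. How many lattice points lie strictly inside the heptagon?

4888

The shoelace formula gives twice the area as |((-17)·(-19) − (-36)·24) + ((-36)·(-37) − (-36)·(-19)) + ((-36)·(-37) − 1·(-37)) + (1·(-30) − 33·(-37)) + (33·2 − 57·(-30)) + (57·44 − 19·2) + (19·24 − (-17)·44)| = 9845, so the area is 9845/2.
The number of boundary lattice points is Σ gcd(|Δx|,|Δy|) = gcd(19,43) + gcd(0,18) + gcd(37,0) + gcd(32,7) + gcd(24,32) + gcd(38,42) + gcd(36,20) = 1+18+37+1+8+2+4 = 71.
Pick's theorem gives I = A − B/2 + 1 = 9845/2 − 71/2 + 1 = 4888.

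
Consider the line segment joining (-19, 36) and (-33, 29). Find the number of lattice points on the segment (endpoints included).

8

The number of lattice points on a segment between lattice points is gcd(|Δx|,|Δy|) + 1 = gcd(14,7) + 1 = 7 + 1 = 8.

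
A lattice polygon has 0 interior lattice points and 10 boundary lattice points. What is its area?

4

By Pick's theorem, A = I + B/2 − 1 = 0 + 10/2 − 1 = 4.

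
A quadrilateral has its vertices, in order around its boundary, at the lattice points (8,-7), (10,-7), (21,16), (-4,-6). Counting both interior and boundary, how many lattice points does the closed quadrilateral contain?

171

By the shoelace formula, twice the signed area is |(8·(-7) − 10·(-7)) + (10·16 − 21·(-7)) + (21·(-6) − (-4)·16) + ((-4)·(-7) − 8·(-6))| = 335, so the area is 167.5.
The number of boundary lattice points is Σ gcd(|Δx|,|Δy|) = gcd(2,0) + gcd(11,23) + gcd(25,22) + gcd(12,1) = 2+1+1+1 = 5.
Pick's theorem gives I = A − B/2 + 1 = 167.5 − 5/2 + 1 = 166, so the closed region contains I + B = 166 + 5 = 171 lattice points.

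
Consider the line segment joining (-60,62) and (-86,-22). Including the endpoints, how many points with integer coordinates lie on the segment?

The number of lattice points on a segment between lattice points is gcd(|Δx|,|Δy|) + 1 = gcd(26,84) + 1 = 2 + 1 = 3.

3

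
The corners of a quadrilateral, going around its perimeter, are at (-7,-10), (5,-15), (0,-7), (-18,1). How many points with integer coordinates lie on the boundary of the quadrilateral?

Along each edge there are gcd(|Δx|,|Δy|)+1 lattice points, so counting each shared vertex once the boundary has gcd(12,5) + gcd(5,8) + gcd(18,8) + gcd(11,11) = 1+1+2+11 = 15.

15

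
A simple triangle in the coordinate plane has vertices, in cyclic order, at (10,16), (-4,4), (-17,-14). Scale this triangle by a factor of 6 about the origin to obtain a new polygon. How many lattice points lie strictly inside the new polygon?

Using the shoelace formula, 2A = |(10·4 − (-4)·16) + ((-4)·(-14) − (-17)·4) + ((-17)·16 − 10·(-14))| = 96, so the area is 48.
Along each edge there are gcd(|Δx|,|Δy|)+1 lattice points, so counting each shared vertex once the boundary has gcd(14,12) + gcd(13,18) + gcd(27,30) = 2+1+3 = 6.
Scaling by 6 multiplies the area by 6² = 36 (so the new area is 1728) and multiplies the boundary lattice-point count by 6, giving 36.
By Pick's theorem, the interior count of the dilated polygon is 1728 − 36/2 + 1 = 1711.

1711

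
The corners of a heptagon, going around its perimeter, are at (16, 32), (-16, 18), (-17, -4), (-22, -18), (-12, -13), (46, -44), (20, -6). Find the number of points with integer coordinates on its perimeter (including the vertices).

Summing gcd(|Δx|,|Δy|) over the edges gives the boundary count: gcd(32,14) + gcd(1,22) + gcd(5,14) + gcd(10,5) + gcd(58,31) + gcd(26,38) + gcd(4,38) = 2+1+1+5+1+2+2 = 14.

14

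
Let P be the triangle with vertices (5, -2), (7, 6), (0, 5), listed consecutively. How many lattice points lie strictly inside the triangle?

26

The shoelace formula gives twice the area as |(5·6 − 7·(-2)) + (7·5 − 0·6) + (0·(-2) − 5·5)| = 54, so the area is 27.
Along each edge there are gcd(|Δx|,|Δy|)+1 lattice points, so counting each shared vertex once the boundary has gcd(2,8) + gcd(7,1) + gcd(5,7) = 2+1+1 = 4.
By Pick's theorem A = I + B/2 − 1, so I = 27 − 4/2 + 1 = 26.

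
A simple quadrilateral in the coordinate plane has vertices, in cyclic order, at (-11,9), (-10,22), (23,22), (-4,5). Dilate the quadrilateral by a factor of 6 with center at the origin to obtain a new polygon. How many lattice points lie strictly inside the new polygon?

11701

By the shoelace formula, twice the signed area is |[(-11)·22 − (-10)·9] + [(-10)·22 − 23·22] + [23·5 − (-4)·22] + [(-4)·9 − (-11)·5]| = 656, so the area is 328.
Along each edge there are gcd(|Δx|,|Δy|)+1 lattice points, so counting each shared vertex once the boundary has gcd(1,13) + gcd(33,0) + gcd(27,17) + gcd(7,4) = 1+33+1+1 = 36.
Scaling by 6 multiplies the area by 6² = 36 (so the new area is 11808) and multiplies the boundary lattice-point count by 6, giving 216.
By Pick's theorem, the interior count of the dilated polygon is 11808 − 216/2 + 1 = 11701.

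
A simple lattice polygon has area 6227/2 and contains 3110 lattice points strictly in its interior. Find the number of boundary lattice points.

Pick's theorem gives A = I + B/2 − 1, so B = 2(A − I + 1) = 2(6227/2 − 3110 + 1) = 9.

9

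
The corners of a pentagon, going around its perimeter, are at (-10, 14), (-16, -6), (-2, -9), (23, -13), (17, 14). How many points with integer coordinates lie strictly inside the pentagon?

769

The shoelace formula gives twice the area as |[(-10)·(-6) − (-16)·14] + [(-16)·(-9) − (-2)·(-6)] + [(-2)·(-13) − 23·(-9)] + [23·14 − 17·(-13)] + [17·14 − (-10)·14]| = 1570, so the area is 785.
Along each edge there are gcd(|Δx|,|Δy|)+1 lattice points, so counting each shared vertex once the boundary has gcd(6,20) + gcd(14,3) + gcd(25,4) + gcd(6,27) + gcd(27,0) = 2+1+1+3+27 = 34.
Pick's theorem gives I = A − B/2 + 1 = 785 − 34/2 + 1 = 769.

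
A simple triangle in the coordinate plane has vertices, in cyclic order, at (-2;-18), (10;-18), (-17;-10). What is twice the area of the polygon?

96

By the shoelace formula, twice the signed area is |((-2)·(-18) − 10·(-18)) + (10·(-10) − (-17)·(-18)) + ((-17)·(-18) − (-2)·(-10))| = 96, so the area is 48.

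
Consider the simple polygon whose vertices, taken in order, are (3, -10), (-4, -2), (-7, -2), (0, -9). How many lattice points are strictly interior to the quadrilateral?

Using the shoelace formula, 2A = |(3·(-2) − (-4)·(-10)) + ((-4)·(-2) − (-7)·(-2)) + ((-7)·(-9) − 0·(-2)) + (0·(-10) − 3·(-9))| = 38, so the area is 19.
Along each edge there are gcd(|Δx|,|Δy|)+1 lattice points, so counting each shared vertex once the boundary has gcd(7,8) + gcd(3,0) + gcd(7,7) + gcd(3,1) = 1+3+7+1 = 12.
By Pick's theorem A = I + B/2 − 1, so I = 19 − 12/2 + 1 = 14.

14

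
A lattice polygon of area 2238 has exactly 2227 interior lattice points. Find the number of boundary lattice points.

Pick's theorem gives A = I + B/2 − 1, so B = 2(A − I + 1) = 2(2238 − 2227 + 1) = 24.

24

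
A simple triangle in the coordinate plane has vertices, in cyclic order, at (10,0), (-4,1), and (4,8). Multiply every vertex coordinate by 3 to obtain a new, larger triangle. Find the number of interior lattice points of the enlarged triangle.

472

The shoelace formula gives twice the area as |[10·1 − (-4)·0] + [(-4)·8 − 4·1] + [4·0 − 10·8]| = 106, so the area is 53.
Summing gcd(|Δx|,|Δy|) over the edges gives the boundary count: gcd(14,1) + gcd(8,7) + gcd(6,8) = 1+1+2 = 4.
Scaling by 3 multiplies the area by 3² = 9 (so the new area is 477) and multiplies the boundary lattice-point count by 3, giving 12.
By Pick's theorem, the interior count of the dilated polygon is 477 − 12/2 + 1 = 472.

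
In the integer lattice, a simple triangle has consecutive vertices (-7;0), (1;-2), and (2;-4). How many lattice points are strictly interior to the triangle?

6

By the shoelace formula, twice the signed area is |((-7)·(-2) − 1·0) + (1·(-4) − 2·(-2)) + (2·0 − (-7)·(-4))| = 14, so the area is 7.
Along each edge there are gcd(|Δx|,|Δy|)+1 lattice points, so counting each shared vertex once the boundary has gcd(8,2) + gcd(1,2) + gcd(9,4) = 2+1+1 = 4.
Pick's theorem gives I = A − B/2 + 1 = 7 − 4/2 + 1 = 6.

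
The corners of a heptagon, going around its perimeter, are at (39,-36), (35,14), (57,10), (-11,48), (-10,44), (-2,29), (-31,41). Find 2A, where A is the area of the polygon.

4332

By the shoelace formula, twice the signed area is |[39·14 − 35·(-36)] + [35·10 − 57·14] + [57·48 − (-11)·10] + [(-11)·44 − (-10)·48] + [(-10)·29 − (-2)·44] + [(-2)·41 − (-31)·29] + [(-31)·(-36) − 39·41]| = 4332, so the area is 2166.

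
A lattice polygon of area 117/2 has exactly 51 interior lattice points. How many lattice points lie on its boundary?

Pick's theorem gives A = I + B/2 − 1, so B = 2(A − I + 1) = 2(117/2 − 51 + 1) = 17.

17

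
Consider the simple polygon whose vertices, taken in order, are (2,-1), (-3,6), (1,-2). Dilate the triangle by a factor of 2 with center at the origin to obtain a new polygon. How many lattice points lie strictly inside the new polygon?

Using the shoelace formula, 2A = |[2·6 − (-3)·(-1)] + [(-3)·(-2) − 1·6] + [1·(-1) − 2·(-2)]| = 12, so the area is 6.
The number of boundary lattice points is Σ gcd(|Δx|,|Δy|) = gcd(5,7) + gcd(4,8) + gcd(1,1) = 1+4+1 = 6.
Scaling by 2 multiplies the area by 2² = 4 (so the new area is 24) and multiplies the boundary lattice-point count by 2, giving 12.
By Pick's theorem, the interior count of the dilated polygon is 24 − 12/2 + 1 = 19.

19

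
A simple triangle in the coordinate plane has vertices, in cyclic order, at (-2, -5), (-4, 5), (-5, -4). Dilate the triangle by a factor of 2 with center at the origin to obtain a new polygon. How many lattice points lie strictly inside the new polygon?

53

Using the shoelace formula, 2A = |((-2)·5 − (-4)·(-5)) + ((-4)·(-4) − (-5)·5) + ((-5)·(-5) − (-2)·(-4))| = 28, so the area is 14.
The number of boundary lattice points is Σ gcd(|Δx|,|Δy|) = gcd(2,10) + gcd(1,9) + gcd(3,1) = 2+1+1 = 4.
Scaling by 2 multiplies the area by 2² = 4 (so the new area is 56) and multiplies the boundary lattice-point count by 2, giving 8.
By Pick's theorem, the interior count of the dilated polygon is 56 − 8/2 + 1 = 53.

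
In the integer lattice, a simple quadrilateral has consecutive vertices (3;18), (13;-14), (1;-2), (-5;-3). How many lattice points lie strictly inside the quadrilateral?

By the shoelace formula, twice the signed area is |(3·(-14) − 13·18) + (13·(-2) − 1·(-14)) + (1·(-3) − (-5)·(-2)) + ((-5)·18 − 3·(-3))| = 382, so the area is 191.
The number of boundary lattice points is Σ gcd(|Δx|,|Δy|) = gcd(10,32) + gcd(12,12) + gcd(6,1) + gcd(8,21) = 2+12+1+1 = 16.
Pick's theorem gives I = A − B/2 + 1 = 191 − 16/2 + 1 = 184.

184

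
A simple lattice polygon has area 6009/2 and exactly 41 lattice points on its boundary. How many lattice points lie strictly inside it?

Pick's theorem A = I + B/2 − 1 rearranges to I = A − B/2 + 1 = 6009/2 − 41/2 + 1 = 2985.

2985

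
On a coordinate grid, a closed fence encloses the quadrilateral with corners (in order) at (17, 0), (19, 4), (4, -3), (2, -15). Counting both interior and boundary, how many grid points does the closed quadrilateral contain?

109

Using the shoelace formula, 2A = |(17·4 − 19·0) + (19·(-3) − 4·4) + (4·(-15) − 2·(-3)) + (2·0 − 17·(-15))| = 196, so the area is 98.
Along each edge there are gcd(|Δx|,|Δy|)+1 lattice points, so counting each shared vertex once the boundary has gcd(2,4) + gcd(15,7) + gcd(2,12) + gcd(15,15) = 2+1+2+15 = 20.
Pick's theorem gives I = A − B/2 + 1 = 98 − 20/2 + 1 = 89, so the closed region contains I + B = 89 + 20 = 109 lattice points.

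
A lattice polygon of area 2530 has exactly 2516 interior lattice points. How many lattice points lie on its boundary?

Pick's theorem gives A = I + B/2 − 1, so B = 2(A − I + 1) = 2(2530 − 2516 + 1) = 30.

30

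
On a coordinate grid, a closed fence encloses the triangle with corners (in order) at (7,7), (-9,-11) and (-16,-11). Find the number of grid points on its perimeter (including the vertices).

The number of boundary lattice points is Σ gcd(|Δx|,|Δy|) = gcd(16,18) + gcd(7,0) + gcd(23,18) = 2+7+1 = 10.

10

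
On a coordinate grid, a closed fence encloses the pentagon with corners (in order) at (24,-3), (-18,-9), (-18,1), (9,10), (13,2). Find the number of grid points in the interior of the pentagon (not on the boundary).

405

Using the shoelace formula, 2A = |[24·(-9) − (-18)·(-3)] + [(-18)·1 − (-18)·(-9)] + [(-18)·10 − 9·1] + [9·2 − 13·10] + [13·(-3) − 24·2]| = 838, so the area is 419.
Along each edge there are gcd(|Δx|,|Δy|)+1 lattice points, so counting each shared vertex once the boundary has gcd(42,6) + gcd(0,10) + gcd(27,9) + gcd(4,8) + gcd(11,5) = 6+10+9+4+1 = 30.
By Pick's theorem A = I + B/2 − 1, so I = 419 − 30/2 + 1 = 405.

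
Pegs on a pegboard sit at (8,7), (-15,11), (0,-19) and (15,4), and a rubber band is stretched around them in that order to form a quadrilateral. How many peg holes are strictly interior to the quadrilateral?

The shoelace formula gives twice the area as |(8·11 − (-15)·7) + ((-15)·(-19) − 0·11) + (0·4 − 15·(-19)) + (15·7 − 8·4)| = 836, so the area is 418.
The number of boundary lattice points is Σ gcd(|Δx|,|Δy|) = gcd(23,4) + gcd(15,30) + gcd(15,23) + gcd(7,3) = 1+15+1+1 = 18.
Pick's theorem gives I = A − B/2 + 1 = 418 − 18/2 + 1 = 410.

410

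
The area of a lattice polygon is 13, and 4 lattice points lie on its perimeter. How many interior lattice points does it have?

From Pick's theorem, I = A − B/2 + 1 = 13 − 4/2 + 1 = 12.

12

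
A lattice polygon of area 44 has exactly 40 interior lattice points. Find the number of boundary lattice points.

Pick's theorem gives A = I + B/2 − 1, so B = 2(A − I + 1) = 2(44 − 40 + 1) = 10.

10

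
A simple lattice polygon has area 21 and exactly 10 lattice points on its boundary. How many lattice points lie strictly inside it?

17

Pick's theorem A = I + B/2 − 1 rearranges to I = A − B/2 + 1 = 21 − 10/2 + 1 = 17.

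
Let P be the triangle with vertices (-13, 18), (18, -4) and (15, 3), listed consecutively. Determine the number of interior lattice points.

75

Using the shoelace formula, 2A = |((-13)·(-4) − 18·18) + (18·3 − 15·(-4)) + (15·18 − (-13)·3)| = 151, so the area is 151/2.
Summing gcd(|Δx|,|Δy|) over the edges gives the boundary count: gcd(31,22) + gcd(3,7) + gcd(28,15) = 1+1+1 = 3.
Pick's theorem gives I = A − B/2 + 1 = 151/2 − 3/2 + 1 = 75.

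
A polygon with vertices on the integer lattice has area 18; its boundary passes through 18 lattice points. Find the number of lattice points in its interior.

10

From Pick's theorem, I = A − B/2 + 1 = 18 − 18/2 + 1 = 10.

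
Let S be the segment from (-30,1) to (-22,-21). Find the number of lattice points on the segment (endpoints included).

The number of lattice points on a segment between lattice points is gcd(|Δx|,|Δy|) + 1 = gcd(8,22) + 1 = 2 + 1 = 3.

3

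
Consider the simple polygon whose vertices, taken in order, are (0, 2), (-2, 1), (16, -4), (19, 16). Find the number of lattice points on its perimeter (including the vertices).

Summing gcd(|Δx|,|Δy|) over the edges gives the boundary count: gcd(2,1) + gcd(18,5) + gcd(3,20) + gcd(19,14) = 1+1+1+1 = 4.

4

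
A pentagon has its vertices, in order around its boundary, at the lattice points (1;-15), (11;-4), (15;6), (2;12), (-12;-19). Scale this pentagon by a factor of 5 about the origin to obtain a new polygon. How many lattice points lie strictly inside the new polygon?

9486

The shoelace formula gives twice the area as |[1·(-4) − 11·(-15)] + [11·6 − 15·(-4)] + [15·12 − 2·6] + [2·(-19) − (-12)·12] + [(-12)·(-15) − 1·(-19)]| = 760, so the area is 380.
Summing gcd(|Δx|,|Δy|) over the edges gives the boundary count: gcd(10,11) + gcd(4,10) + gcd(13,6) + gcd(14,31) + gcd(13,4) = 1+2+1+1+1 = 6.
Scaling by 5 multiplies the area by 5² = 25 (so the new area is 9500) and multiplies the boundary lattice-point count by 5, giving 30.
By Pick's theorem, the interior count of the dilated polygon is 9500 − 30/2 + 1 = 9486.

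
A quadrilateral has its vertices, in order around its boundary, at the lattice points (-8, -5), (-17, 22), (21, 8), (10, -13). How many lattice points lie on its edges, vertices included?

Along each edge there are gcd(|Δx|,|Δy|)+1 lattice points, so counting each shared vertex once the boundary has gcd(9,27) + gcd(38,14) + gcd(11,21) + gcd(18,8) = 9+2+1+2 = 14.

14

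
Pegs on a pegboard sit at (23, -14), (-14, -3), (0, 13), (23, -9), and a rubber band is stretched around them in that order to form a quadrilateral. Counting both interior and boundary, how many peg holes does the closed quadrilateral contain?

Using the shoelace formula, 2A = |[23·(-3) − (-14)·(-14)] + [(-14)·13 − 0·(-3)] + [0·(-9) − 23·13] + [23·(-14) − 23·(-9)]| = 861, so the area is 861/2.
The number of boundary lattice points is Σ gcd(|Δx|,|Δy|) = gcd(37,11) + gcd(14,16) + gcd(23,22) + gcd(0,5) = 1+2+1+5 = 9.
Pick's theorem gives I = A − B/2 + 1 = 861/2 − 9/2 + 1 = 427, so the closed region contains I + B = 427 + 9 = 436 lattice points.

436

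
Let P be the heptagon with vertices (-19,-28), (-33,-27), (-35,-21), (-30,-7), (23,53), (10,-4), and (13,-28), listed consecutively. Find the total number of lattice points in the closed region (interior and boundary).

The shoelace formula gives twice the area as |((-19)·(-27) − (-33)·(-28)) + ((-33)·(-21) − (-35)·(-27)) + ((-35)·(-7) − (-30)·(-21)) + ((-30)·53 − 23·(-7)) + (23·(-4) − 10·53) + (10·(-28) − 13·(-4)) + (13·(-28) − (-19)·(-28))| = 4223, so the area is 2111.5.
Along each edge there are gcd(|Δx|,|Δy|)+1 lattice points, so counting each shared vertex once the boundary has gcd(14,1) + gcd(2,6) + gcd(5,14) + gcd(53,60) + gcd(13,57) + gcd(3,24) + gcd(32,0) = 1+2+1+1+1+3+32 = 41.
Pick's theorem gives I = A − B/2 + 1 = 2111.5 − 41/2 + 1 = 2092, so the closed region contains I + B = 2092 + 41 = 2133 lattice points.

2133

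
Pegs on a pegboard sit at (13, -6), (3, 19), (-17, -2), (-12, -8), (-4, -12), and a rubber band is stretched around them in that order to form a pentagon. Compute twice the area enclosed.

986

The shoelace formula gives twice the area as |(13·19 − 3·(-6)) + (3·(-2) − (-17)·19) + ((-17)·(-8) − (-12)·(-2)) + ((-12)·(-12) − (-4)·(-8)) + ((-4)·(-6) − 13·(-12))| = 986, so the area is 493.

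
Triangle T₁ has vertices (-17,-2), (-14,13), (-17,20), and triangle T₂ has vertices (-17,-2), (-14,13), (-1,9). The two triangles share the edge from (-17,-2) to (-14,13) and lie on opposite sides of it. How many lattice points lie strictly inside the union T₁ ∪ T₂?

The union is the simple quadrilateral with vertices (-17,-2), (-17,20), (-14,13), (-1,9) in order.
The shoelace formula gives twice the area as |[(-17)·20 − (-17)·(-2)] + [(-17)·13 − (-14)·20] + [(-14)·9 − (-1)·13] + [(-1)·(-2) − (-17)·9]| = 273, so the area is 136.5.
Along each edge there are gcd(|Δx|,|Δy|)+1 lattice points, so counting each shared vertex once the boundary has gcd(0,22) + gcd(3,7) + gcd(13,4) + gcd(16,11) = 22+1+1+1 = 25.
By Pick's theorem I = A − B/2 + 1 = 136.5 − 25/2 + 1 = 125.

125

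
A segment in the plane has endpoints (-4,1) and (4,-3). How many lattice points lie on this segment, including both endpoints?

The number of lattice points on a segment between lattice points is gcd(|Δx|,|Δy|) + 1 = gcd(8,4) + 1 = 4 + 1 = 5.

5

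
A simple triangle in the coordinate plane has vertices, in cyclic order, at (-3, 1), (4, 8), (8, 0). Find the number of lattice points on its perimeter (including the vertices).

12

Summing gcd(|Δx|,|Δy|) over the edges gives the boundary count: gcd(7,7) + gcd(4,8) + gcd(11,1) = 7+4+1 = 12.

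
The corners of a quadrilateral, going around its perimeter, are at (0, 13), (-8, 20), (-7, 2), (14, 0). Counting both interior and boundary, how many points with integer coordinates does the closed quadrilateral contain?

194

Using the shoelace formula, 2A = |[0·20 − (-8)·13] + [(-8)·2 − (-7)·20] + [(-7)·0 − 14·2] + [14·13 − 0·0]| = 382, so the area is 191.
Along each edge there are gcd(|Δx|,|Δy|)+1 lattice points, so counting each shared vertex once the boundary has gcd(8,7) + gcd(1,18) + gcd(21,2) + gcd(14,13) = 1+1+1+1 = 4.
Pick's theorem gives I = A − B/2 + 1 = 191 − 4/2 + 1 = 190, so the closed region contains I + B = 190 + 4 = 194 lattice points.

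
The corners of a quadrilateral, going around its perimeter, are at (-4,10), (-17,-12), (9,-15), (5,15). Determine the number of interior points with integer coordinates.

By the shoelace formula, twice the signed area is |[(-4)·(-12) − (-17)·10] + [(-17)·(-15) − 9·(-12)] + [9·15 − 5·(-15)] + [5·10 − (-4)·15]| = 901, so the area is 450.5.
Summing gcd(|Δx|,|Δy|) over the edges gives the boundary count: gcd(13,22) + gcd(26,3) + gcd(4,30) + gcd(9,5) = 1+1+2+1 = 5.
By Pick's theorem A = I + B/2 − 1, so I = 450.5 − 5/2 + 1 = 449.

449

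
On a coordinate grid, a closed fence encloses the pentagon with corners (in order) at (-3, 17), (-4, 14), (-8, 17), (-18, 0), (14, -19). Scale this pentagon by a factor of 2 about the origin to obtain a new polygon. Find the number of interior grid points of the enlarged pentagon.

Using the shoelace formula, 2A = |[(-3)·14 − (-4)·17] + [(-4)·17 − (-8)·14] + [(-8)·0 − (-18)·17] + [(-18)·(-19) − 14·0] + [14·17 − (-3)·(-19)]| = 899, so the area is 899/2.
Summing gcd(|Δx|,|Δy|) over the edges gives the boundary count: gcd(1,3) + gcd(4,3) + gcd(10,17) + gcd(32,19) + gcd(17,36) = 1+1+1+1+1 = 5.
Scaling by 2 multiplies the area by 2² = 4 (so the new area is 1798) and multiplies the boundary lattice-point count by 2, giving 10.
By Pick's theorem, the interior count of the dilated polygon is 1798 − 10/2 + 1 = 1794.

1794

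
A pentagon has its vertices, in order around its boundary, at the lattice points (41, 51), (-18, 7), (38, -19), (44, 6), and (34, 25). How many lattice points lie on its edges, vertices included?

6

The number of boundary lattice points is Σ gcd(|Δx|,|Δy|) = gcd(59,44) + gcd(56,26) + gcd(6,25) + gcd(10,19) + gcd(7,26) = 1+2+1+1+1 = 6.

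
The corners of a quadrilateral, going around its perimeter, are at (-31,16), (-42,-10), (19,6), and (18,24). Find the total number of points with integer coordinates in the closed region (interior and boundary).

The shoelace formula gives twice the area as |[(-31)·(-10) − (-42)·16] + [(-42)·6 − 19·(-10)] + [19·24 − 18·6] + [18·16 − (-31)·24]| = 2300, so the area is 1150.
Summing gcd(|Δx|,|Δy|) over the edges gives the boundary count: gcd(11,26) + gcd(61,16) + gcd(1,18) + gcd(49,8) = 1+1+1+1 = 4.
Pick's theorem gives I = A − B/2 + 1 = 1150 − 4/2 + 1 = 1149, so the closed region contains I + B = 1149 + 4 = 1153 lattice points.

1153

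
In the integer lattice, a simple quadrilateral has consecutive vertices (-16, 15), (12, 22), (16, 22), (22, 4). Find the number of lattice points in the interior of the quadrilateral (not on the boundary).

315

The shoelace formula gives twice the area as |[(-16)·22 − 12·15] + [12·22 − 16·22] + [16·4 − 22·22] + [22·15 − (-16)·4]| = 646, so the area is 323.
The number of boundary lattice points is Σ gcd(|Δx|,|Δy|) = gcd(28,7) + gcd(4,0) + gcd(6,18) + gcd(38,11) = 7+4+6+1 = 18.
By Pick's theorem A = I + B/2 − 1, so I = 323 − 18/2 + 1 = 315.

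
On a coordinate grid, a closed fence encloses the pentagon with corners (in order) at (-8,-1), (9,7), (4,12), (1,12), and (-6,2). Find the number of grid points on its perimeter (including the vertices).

11

Along each edge there are gcd(|Δx|,|Δy|)+1 lattice points, so counting each shared vertex once the boundary has gcd(17,8) + gcd(5,5) + gcd(3,0) + gcd(7,10) + gcd(2,3) = 1+5+3+1+1 = 11.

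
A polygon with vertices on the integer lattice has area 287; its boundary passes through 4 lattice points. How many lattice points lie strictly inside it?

Pick's theorem A = I + B/2 − 1 rearranges to I = A − B/2 + 1 = 287 − 4/2 + 1 = 286.

286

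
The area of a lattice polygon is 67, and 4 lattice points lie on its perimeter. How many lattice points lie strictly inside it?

66

Pick's theorem A = I + B/2 − 1 rearranges to I = A − B/2 + 1 = 67 − 4/2 + 1 = 66.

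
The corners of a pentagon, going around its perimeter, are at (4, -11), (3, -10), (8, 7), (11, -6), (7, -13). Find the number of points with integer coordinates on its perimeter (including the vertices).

5

Along each edge there are gcd(|Δx|,|Δy|)+1 lattice points, so counting each shared vertex once the boundary has gcd(1,1) + gcd(5,17) + gcd(3,13) + gcd(4,7) + gcd(3,2) = 1+1+1+1+1 = 5.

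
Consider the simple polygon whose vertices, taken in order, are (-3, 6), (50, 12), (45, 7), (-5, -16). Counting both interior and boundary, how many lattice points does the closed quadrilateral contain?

650

Using the shoelace formula, 2A = |[(-3)·12 − 50·6] + [50·7 − 45·12] + [45·(-16) − (-5)·7] + [(-5)·6 − (-3)·(-16)]| = 1289, so the area is 1289/2.
Along each edge there are gcd(|Δx|,|Δy|)+1 lattice points, so counting each shared vertex once the boundary has gcd(53,6) + gcd(5,5) + gcd(50,23) + gcd(2,22) = 1+5+1+2 = 9.
Pick's theorem gives I = A − B/2 + 1 = 1289/2 − 9/2 + 1 = 641, so the closed region contains I + B = 641 + 9 = 650 lattice points.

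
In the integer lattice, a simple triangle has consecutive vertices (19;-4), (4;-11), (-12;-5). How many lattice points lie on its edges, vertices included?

4

Summing gcd(|Δx|,|Δy|) over the edges gives the boundary count: gcd(15,7) + gcd(16,6) + gcd(31,1) = 1+2+1 = 4.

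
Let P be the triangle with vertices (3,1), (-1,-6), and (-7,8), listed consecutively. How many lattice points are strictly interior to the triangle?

48

The shoelace formula gives twice the area as |(3·(-6) − (-1)·1) + ((-1)·8 − (-7)·(-6)) + ((-7)·1 − 3·8)| = 98, so the area is 49.
The number of boundary lattice points is Σ gcd(|Δx|,|Δy|) = gcd(4,7) + gcd(6,14) + gcd(10,7) = 1+2+1 = 4.
By Pick's theorem A = I + B/2 − 1, so I = 49 − 4/2 + 1 = 48.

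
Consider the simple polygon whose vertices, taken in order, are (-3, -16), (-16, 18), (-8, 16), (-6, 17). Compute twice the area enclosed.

315

Using the shoelace formula, 2A = |[(-3)·18 − (-16)·(-16)] + [(-16)·16 − (-8)·18] + [(-8)·17 − (-6)·16] + [(-6)·(-16) − (-3)·17]| = 315, so the area is 315/2.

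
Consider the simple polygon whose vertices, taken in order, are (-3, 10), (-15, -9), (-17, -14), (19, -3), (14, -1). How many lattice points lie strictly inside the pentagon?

By the shoelace formula, twice the signed area is |((-3)·(-9) − (-15)·10) + ((-15)·(-14) − (-17)·(-9)) + ((-17)·(-3) − 19·(-14)) + (19·(-1) − 14·(-3)) + (14·10 − (-3)·(-1))| = 711, so the area is 355.5.
Along each edge there are gcd(|Δx|,|Δy|)+1 lattice points, so counting each shared vertex once the boundary has gcd(12,19) + gcd(2,5) + gcd(36,11) + gcd(5,2) + gcd(17,11) = 1+1+1+1+1 = 5.
Pick's theorem gives I = A − B/2 + 1 = 355.5 − 5/2 + 1 = 354.

354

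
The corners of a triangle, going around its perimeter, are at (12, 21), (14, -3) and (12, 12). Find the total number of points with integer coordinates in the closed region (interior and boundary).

Using the shoelace formula, 2A = |(12·(-3) − 14·21) + (14·12 − 12·(-3)) + (12·21 − 12·12)| = 18, so the area is 9.
Along each edge there are gcd(|Δx|,|Δy|)+1 lattice points, so counting each shared vertex once the boundary has gcd(2,24) + gcd(2,15) + gcd(0,9) = 2+1+9 = 12.
Pick's theorem gives I = A − B/2 + 1 = 9 − 12/2 + 1 = 4, so the closed region contains I + B = 4 + 12 = 16 lattice points.

16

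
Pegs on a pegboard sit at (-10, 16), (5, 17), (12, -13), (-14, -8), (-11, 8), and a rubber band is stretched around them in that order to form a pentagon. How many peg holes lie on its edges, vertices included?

Along each edge there are gcd(|Δx|,|Δy|)+1 lattice points, so counting each shared vertex once the boundary has gcd(15,1) + gcd(7,30) + gcd(26,5) + gcd(3,16) + gcd(1,8) = 1+1+1+1+1 = 5.

5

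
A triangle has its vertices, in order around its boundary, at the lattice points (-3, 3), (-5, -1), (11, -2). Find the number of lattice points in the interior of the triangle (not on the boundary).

32

The shoelace formula gives twice the area as |[(-3)·(-1) − (-5)·3] + [(-5)·(-2) − 11·(-1)] + [11·3 − (-3)·(-2)]| = 66, so the area is 33.
The number of boundary lattice points is Σ gcd(|Δx|,|Δy|) = gcd(2,4) + gcd(16,1) + gcd(14,5) = 2+1+1 = 4.
Pick's theorem gives I = A − B/2 + 1 = 33 − 4/2 + 1 = 32.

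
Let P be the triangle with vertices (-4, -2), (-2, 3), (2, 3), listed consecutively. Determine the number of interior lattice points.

Using the shoelace formula, 2A = |[(-4)·3 − (-2)·(-2)] + [(-2)·3 − 2·3] + [2·(-2) − (-4)·3]| = 20, so the area is 10.
Along each edge there are gcd(|Δx|,|Δy|)+1 lattice points, so counting each shared vertex once the boundary has gcd(2,5) + gcd(4,0) + gcd(6,5) = 1+4+1 = 6.
By Pick's theorem A = I + B/2 − 1, so I = 10 − 6/2 + 1 = 8.

8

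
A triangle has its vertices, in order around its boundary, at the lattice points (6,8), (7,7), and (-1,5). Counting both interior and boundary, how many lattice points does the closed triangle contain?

The shoelace formula gives twice the area as |[6·7 − 7·8] + [7·5 − (-1)·7] + [(-1)·8 − 6·5]| = 10, so the area is 5.
The number of boundary lattice points is Σ gcd(|Δx|,|Δy|) = gcd(1,1) + gcd(8,2) + gcd(7,3) = 1+2+1 = 4.
Pick's theorem gives I = A − B/2 + 1 = 5 − 4/2 + 1 = 4, so the closed region contains I + B = 4 + 4 = 8 lattice points.

8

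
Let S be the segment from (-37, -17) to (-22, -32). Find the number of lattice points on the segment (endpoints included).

The number of lattice points on a segment between lattice points is gcd(|Δx|,|Δy|) + 1 = gcd(15,15) + 1 = 15 + 1 = 16.

16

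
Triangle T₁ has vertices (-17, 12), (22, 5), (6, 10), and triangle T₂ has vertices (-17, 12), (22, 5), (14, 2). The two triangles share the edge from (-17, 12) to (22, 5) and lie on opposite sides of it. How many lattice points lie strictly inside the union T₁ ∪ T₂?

127

The union is the simple quadrilateral with vertices (-17, 12), (6, 10), (22, 5), (14, 2) in order.
The shoelace formula gives twice the area as |[(-17)·10 − 6·12] + [6·5 − 22·10] + [22·2 − 14·5] + [14·12 − (-17)·2]| = 256, so the area is 128.
The number of boundary lattice points is Σ gcd(|Δx|,|Δy|) = gcd(23,2) + gcd(16,5) + gcd(8,3) + gcd(31,10) = 1+1+1+1 = 4.
By Pick's theorem I = A − B/2 + 1 = 128 − 4/2 + 1 = 127.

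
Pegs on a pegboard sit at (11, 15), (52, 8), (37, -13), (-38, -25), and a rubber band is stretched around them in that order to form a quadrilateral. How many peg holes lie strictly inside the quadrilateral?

1686

Using the shoelace formula, 2A = |(11·8 − 52·15) + (52·(-13) − 37·8) + (37·(-25) − (-38)·(-13)) + ((-38)·15 − 11·(-25))| = 3378, so the area is 1689.
Along each edge there are gcd(|Δx|,|Δy|)+1 lattice points, so counting each shared vertex once the boundary has gcd(41,7) + gcd(15,21) + gcd(75,12) + gcd(49,40) = 1+3+3+1 = 8.
By Pick's theorem A = I + B/2 − 1, so I = 1689 − 8/2 + 1 = 1686.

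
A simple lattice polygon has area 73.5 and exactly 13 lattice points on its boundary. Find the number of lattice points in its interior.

68

Pick's theorem A = I + B/2 − 1 rearranges to I = A − B/2 + 1 = 73.5 − 13/2 + 1 = 68.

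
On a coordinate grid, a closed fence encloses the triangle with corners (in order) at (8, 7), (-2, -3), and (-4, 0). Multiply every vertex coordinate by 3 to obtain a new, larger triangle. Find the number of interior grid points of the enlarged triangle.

The shoelace formula gives twice the area as |(8·(-3) − (-2)·7) + ((-2)·0 − (-4)·(-3)) + ((-4)·7 − 8·0)| = 50, so the area is 25.
Summing gcd(|Δx|,|Δy|) over the edges gives the boundary count: gcd(10,10) + gcd(2,3) + gcd(12,7) = 10+1+1 = 12.
Scaling by 3 multiplies the area by 3² = 9 (so the new area is 225) and multiplies the boundary lattice-point count by 3, giving 36.
By Pick's theorem, the interior count of the dilated polygon is 225 − 36/2 + 1 = 208.

208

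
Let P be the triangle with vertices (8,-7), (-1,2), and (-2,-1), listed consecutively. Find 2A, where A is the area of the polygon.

The shoelace formula gives twice the area as |(8·2 − (-1)·(-7)) + ((-1)·(-1) − (-2)·2) + ((-2)·(-7) − 8·(-1))| = 36, so the area is 18.

36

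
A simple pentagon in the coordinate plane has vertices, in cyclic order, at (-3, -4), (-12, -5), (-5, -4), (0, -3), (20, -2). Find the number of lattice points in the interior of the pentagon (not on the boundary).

9

Using the shoelace formula, 2A = |[(-3)·(-5) − (-12)·(-4)] + [(-12)·(-4) − (-5)·(-5)] + [(-5)·(-3) − 0·(-4)] + [0·(-2) − 20·(-3)] + [20·(-4) − (-3)·(-2)]| = 21, so the area is 10.5.
The number of boundary lattice points is Σ gcd(|Δx|,|Δy|) = gcd(9,1) + gcd(7,1) + gcd(5,1) + gcd(20,1) + gcd(23,2) = 1+1+1+1+1 = 5.
Pick's theorem gives I = A − B/2 + 1 = 10.5 − 5/2 + 1 = 9.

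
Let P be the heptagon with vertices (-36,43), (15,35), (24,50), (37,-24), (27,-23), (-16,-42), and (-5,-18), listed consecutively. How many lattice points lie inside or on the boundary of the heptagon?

Using the shoelace formula, 2A = |[(-36)·35 − 15·43] + [15·50 − 24·35] + [24·(-24) − 37·50] + [37·(-23) − 27·(-24)] + [27·(-42) − (-16)·(-23)] + [(-16)·(-18) − (-5)·(-42)] + [(-5)·43 − (-36)·(-18)]| = 6911, so the area is 6911/2.
Along each edge there are gcd(|Δx|,|Δy|)+1 lattice points, so counting each shared vertex once the boundary has gcd(51,8) + gcd(9,15) + gcd(13,74) + gcd(10,1) + gcd(43,19) + gcd(11,24) + gcd(31,61) = 1+3+1+1+1+1+1 = 9.
Pick's theorem gives I = A − B/2 + 1 = 6911/2 − 9/2 + 1 = 3452, so the closed region contains I + B = 3452 + 9 = 3461 lattice points.

3461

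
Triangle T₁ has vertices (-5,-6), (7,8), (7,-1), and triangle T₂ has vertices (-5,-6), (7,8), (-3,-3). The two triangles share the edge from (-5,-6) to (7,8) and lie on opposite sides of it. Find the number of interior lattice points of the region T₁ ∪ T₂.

53

The union is the simple quadrilateral with vertices (-5,-6), (7,-1), (7,8), (-3,-3) in order.
Using the shoelace formula, 2A = |((-5)·(-1) − 7·(-6)) + (7·8 − 7·(-1)) + (7·(-3) − (-3)·8) + ((-3)·(-6) − (-5)·(-3))| = 116, so the area is 58.
Summing gcd(|Δx|,|Δy|) over the edges gives the boundary count: gcd(12,5) + gcd(0,9) + gcd(10,11) + gcd(2,3) = 1+9+1+1 = 12.
By Pick's theorem I = A − B/2 + 1 = 58 − 12/2 + 1 = 53.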